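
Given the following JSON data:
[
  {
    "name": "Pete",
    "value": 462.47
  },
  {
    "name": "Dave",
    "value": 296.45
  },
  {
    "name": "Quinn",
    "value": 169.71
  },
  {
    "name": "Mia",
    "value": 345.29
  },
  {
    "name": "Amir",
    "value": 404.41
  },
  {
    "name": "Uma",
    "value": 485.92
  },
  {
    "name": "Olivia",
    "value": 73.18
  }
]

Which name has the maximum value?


Comparing values:
  Pete: 462.47
  Dave: 296.45
  Quinn: 169.71
  Mia: 345.29
  Amir: 404.41
  Uma: 485.92
  Olivia: 73.18
Maximum: Uma (485.92)

ANSWER: Uma


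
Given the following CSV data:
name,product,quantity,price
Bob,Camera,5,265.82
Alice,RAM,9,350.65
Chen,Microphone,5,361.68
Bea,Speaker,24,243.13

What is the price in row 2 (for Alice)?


Row 2: Alice
Column 'price' = 350.65

ANSWER: 350.65


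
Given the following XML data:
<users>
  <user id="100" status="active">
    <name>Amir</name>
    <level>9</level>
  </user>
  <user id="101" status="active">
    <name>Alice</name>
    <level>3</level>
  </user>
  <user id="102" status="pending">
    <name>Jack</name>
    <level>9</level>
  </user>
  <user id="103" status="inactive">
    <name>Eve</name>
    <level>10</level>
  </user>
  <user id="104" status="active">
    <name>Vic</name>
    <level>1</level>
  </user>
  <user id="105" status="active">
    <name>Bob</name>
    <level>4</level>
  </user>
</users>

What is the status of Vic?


Finding user with name = Vic
user id="104" status="active"

ANSWER: active


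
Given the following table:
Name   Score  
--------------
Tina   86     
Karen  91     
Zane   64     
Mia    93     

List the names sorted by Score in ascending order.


Sorting by Score (ascending):
  Zane: 64
  Tina: 86
  Karen: 91
  Mia: 93


ANSWER: Zane, Tina, Karen, Mia


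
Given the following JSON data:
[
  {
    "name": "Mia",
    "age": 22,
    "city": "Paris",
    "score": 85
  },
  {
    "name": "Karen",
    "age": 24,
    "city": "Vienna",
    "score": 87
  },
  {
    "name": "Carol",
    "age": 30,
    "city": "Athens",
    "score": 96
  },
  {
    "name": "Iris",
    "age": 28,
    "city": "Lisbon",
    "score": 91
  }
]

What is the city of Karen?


Looking up record where name = Karen
Record index: 1
Field 'city' = Vienna

ANSWER: Vienna


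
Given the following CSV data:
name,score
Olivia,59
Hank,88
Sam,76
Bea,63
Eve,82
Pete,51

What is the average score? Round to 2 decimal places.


Scores: 59, 88, 76, 63, 82, 51
Sum = 419
Count = 6
Average = 419 / 6 = 69.83

ANSWER: 69.83


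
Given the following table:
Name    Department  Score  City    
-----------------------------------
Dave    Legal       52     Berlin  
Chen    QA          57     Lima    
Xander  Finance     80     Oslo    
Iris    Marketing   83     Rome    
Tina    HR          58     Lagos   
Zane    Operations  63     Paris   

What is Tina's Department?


Row 5: Tina
Department = HR

ANSWER: HR


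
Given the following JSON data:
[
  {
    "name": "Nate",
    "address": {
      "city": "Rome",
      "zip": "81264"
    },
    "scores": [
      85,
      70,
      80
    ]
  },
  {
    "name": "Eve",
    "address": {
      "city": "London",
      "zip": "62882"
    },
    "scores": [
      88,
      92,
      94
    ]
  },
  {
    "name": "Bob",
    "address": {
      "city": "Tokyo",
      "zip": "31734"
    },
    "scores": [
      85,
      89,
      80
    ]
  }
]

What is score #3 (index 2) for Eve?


Path: records[1].scores[2]
Value: 94

ANSWER: 94


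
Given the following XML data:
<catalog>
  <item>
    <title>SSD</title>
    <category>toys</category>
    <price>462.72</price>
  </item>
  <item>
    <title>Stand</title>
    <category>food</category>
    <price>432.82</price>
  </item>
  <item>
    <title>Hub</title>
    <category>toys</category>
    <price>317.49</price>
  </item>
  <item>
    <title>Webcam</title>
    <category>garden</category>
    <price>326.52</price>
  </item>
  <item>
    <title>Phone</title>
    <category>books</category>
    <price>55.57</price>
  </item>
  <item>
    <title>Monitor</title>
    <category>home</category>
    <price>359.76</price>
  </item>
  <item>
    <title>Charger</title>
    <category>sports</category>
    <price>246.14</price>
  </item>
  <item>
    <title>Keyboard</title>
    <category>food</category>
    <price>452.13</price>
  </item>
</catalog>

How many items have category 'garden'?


Scanning <item> elements for <category>garden</category>:
  Item 4: Webcam -> MATCH
Count: 1

ANSWER: 1


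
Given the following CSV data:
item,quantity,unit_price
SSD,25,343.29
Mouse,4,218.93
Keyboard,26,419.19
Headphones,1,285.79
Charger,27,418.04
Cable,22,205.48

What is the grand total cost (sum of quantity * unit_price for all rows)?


Computing row totals:
  SSD: 25 * 343.29 = 8582.25
  Mouse: 4 * 218.93 = 875.72
  Keyboard: 26 * 419.19 = 10898.94
  Headphones: 1 * 285.79 = 285.79
  Charger: 27 * 418.04 = 11287.08
  Cable: 22 * 205.48 = 4520.56
Grand total = 8582.25 + 875.72 + 10898.94 + 285.79 + 11287.08 + 4520.56 = 36450.34

ANSWER: 36450.34


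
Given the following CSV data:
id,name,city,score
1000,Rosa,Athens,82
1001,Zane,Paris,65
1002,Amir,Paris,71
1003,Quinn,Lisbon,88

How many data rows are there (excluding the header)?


Counting rows (excluding header):
Header: id,name,city,score
Data rows: 4

ANSWER: 4


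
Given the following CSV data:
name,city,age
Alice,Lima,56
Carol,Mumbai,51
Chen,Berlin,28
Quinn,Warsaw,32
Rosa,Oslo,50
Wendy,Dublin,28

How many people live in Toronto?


Scanning city column for 'Toronto':
Total matches: 0

ANSWER: 0


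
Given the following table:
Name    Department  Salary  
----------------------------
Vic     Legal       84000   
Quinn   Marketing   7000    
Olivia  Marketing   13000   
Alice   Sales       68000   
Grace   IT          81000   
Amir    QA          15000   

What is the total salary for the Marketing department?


Marketing department members:
  Quinn: 7000
  Olivia: 13000
Total = 7000 + 13000 = 20000

ANSWER: 20000


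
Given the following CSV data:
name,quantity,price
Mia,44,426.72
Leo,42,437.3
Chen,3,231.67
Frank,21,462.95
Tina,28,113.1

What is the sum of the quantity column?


Values in 'quantity' column:
  Row 1: 44
  Row 2: 42
  Row 3: 3
  Row 4: 21
  Row 5: 28
Sum = 44 + 42 + 3 + 21 + 28 = 138

ANSWER: 138


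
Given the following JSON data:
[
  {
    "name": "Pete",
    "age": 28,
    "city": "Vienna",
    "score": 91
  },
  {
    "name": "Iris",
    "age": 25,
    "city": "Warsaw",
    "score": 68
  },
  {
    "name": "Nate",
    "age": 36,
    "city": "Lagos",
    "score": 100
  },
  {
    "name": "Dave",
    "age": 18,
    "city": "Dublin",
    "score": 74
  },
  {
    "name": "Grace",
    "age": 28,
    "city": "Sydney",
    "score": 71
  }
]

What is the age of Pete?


Looking up record where name = Pete
Record index: 0
Field 'age' = 28

ANSWER: 28


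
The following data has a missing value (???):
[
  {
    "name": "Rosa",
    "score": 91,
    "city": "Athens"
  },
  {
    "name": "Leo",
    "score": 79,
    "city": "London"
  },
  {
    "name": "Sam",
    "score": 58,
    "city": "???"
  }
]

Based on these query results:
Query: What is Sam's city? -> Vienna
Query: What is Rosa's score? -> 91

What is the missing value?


The missing value is Sam's city
From query: Sam's city = Vienna

ANSWER: Vienna


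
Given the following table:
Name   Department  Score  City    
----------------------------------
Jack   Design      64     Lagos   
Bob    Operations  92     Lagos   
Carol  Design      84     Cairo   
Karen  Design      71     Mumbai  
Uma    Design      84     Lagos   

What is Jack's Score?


Row 1: Jack
Score = 64

ANSWER: 64


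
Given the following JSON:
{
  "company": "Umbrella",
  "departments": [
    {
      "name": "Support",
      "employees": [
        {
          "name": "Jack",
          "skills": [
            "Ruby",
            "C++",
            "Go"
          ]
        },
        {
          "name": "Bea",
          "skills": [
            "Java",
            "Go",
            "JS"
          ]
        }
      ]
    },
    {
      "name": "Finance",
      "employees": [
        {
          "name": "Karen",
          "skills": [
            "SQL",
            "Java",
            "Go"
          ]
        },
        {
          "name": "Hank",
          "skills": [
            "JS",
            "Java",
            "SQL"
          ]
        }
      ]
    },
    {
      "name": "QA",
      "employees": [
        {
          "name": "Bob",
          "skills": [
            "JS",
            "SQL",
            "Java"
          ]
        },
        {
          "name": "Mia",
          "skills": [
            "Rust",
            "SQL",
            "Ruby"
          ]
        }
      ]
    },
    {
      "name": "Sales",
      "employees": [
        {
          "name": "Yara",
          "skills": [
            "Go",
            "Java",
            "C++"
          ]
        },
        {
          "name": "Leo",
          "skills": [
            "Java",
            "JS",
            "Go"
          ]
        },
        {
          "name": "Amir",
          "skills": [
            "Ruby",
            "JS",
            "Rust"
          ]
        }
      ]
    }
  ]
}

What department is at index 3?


Path: departments[3].name
Value: Sales

ANSWER: Sales


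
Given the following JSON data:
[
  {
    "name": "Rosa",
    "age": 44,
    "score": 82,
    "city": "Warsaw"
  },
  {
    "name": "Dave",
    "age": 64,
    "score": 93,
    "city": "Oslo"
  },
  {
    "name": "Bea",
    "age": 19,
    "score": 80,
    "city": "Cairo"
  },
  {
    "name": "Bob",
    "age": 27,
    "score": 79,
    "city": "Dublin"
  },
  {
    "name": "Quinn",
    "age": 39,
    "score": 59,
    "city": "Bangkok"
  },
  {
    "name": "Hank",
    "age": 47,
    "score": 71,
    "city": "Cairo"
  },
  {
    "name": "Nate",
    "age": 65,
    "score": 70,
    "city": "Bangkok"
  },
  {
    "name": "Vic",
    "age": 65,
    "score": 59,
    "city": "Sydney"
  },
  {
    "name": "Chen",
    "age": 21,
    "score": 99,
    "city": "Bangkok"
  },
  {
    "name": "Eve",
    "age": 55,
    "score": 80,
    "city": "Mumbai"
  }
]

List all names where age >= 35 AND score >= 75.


Checking both conditions:
  Rosa (age=44, score=82) -> YES
  Dave (age=64, score=93) -> YES
  Bea (age=19, score=80) -> no
  Bob (age=27, score=79) -> no
  Quinn (age=39, score=59) -> no
  Hank (age=47, score=71) -> no
  Nate (age=65, score=70) -> no
  Vic (age=65, score=59) -> no
  Chen (age=21, score=99) -> no
  Eve (age=55, score=80) -> YES


ANSWER: Rosa, Dave, Eve


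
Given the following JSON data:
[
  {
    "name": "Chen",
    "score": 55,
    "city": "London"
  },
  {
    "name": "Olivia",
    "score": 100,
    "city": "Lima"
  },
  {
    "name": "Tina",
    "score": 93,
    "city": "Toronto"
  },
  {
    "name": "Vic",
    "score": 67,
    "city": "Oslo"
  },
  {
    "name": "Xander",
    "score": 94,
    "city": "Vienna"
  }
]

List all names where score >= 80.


Filtering records where score >= 80:
  Chen (score=55) -> no
  Olivia (score=100) -> YES
  Tina (score=93) -> YES
  Vic (score=67) -> no
  Xander (score=94) -> YES


ANSWER: Olivia, Tina, Xander


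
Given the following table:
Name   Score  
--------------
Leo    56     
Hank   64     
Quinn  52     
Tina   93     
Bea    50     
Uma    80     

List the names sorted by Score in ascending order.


Sorting by Score (ascending):
  Bea: 50
  Quinn: 52
  Leo: 56
  Hank: 64
  Uma: 80
  Tina: 93


ANSWER: Bea, Quinn, Leo, Hank, Uma, Tina


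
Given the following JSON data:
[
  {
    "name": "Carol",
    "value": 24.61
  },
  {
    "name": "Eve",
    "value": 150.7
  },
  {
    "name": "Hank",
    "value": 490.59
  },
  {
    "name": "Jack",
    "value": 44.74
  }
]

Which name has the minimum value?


Comparing values:
  Carol: 24.61
  Eve: 150.7
  Hank: 490.59
  Jack: 44.74
Minimum: Carol (24.61)

ANSWER: Carol


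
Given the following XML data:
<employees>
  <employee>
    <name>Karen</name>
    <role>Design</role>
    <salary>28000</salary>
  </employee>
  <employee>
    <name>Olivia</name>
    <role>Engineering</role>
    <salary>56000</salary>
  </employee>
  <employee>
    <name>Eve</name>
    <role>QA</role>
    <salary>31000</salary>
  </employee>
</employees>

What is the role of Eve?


Searching for <employee> with <name>Eve</name>
Found at position 3
<role>QA</role>

ANSWER: QA


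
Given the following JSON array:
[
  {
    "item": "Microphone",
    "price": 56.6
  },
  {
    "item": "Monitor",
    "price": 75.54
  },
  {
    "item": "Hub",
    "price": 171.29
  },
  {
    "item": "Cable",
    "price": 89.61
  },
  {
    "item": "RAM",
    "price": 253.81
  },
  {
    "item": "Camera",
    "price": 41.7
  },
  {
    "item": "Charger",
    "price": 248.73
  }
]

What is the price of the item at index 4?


Array index 4 -> RAM
price = 253.81

ANSWER: 253.81


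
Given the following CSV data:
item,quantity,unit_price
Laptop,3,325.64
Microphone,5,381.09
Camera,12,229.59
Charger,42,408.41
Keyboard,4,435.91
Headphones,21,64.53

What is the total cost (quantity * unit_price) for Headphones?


Row: Headphones
quantity = 21
unit_price = 64.53
total = 21 * 64.53 = 1355.13

ANSWER: 1355.13


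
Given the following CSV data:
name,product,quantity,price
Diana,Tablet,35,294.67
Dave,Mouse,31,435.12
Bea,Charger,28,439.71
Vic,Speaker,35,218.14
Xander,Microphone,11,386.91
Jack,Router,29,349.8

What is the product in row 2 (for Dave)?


Row 2: Dave
Column 'product' = Mouse

ANSWER: Mouse


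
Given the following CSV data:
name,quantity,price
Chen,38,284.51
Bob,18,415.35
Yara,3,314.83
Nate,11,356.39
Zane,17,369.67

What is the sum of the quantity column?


Values in 'quantity' column:
  Row 1: 38
  Row 2: 18
  Row 3: 3
  Row 4: 11
  Row 5: 17
Sum = 38 + 18 + 3 + 11 + 17 = 87

ANSWER: 87


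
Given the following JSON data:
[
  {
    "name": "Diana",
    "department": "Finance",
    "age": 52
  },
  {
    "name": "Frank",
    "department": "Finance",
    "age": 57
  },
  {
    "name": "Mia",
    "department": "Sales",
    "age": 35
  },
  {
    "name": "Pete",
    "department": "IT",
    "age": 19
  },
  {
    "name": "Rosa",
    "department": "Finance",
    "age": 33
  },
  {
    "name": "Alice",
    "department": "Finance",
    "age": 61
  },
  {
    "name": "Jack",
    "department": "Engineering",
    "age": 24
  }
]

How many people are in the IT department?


Scanning records for department = IT
  Record 3: Pete
Count: 1

ANSWER: 1


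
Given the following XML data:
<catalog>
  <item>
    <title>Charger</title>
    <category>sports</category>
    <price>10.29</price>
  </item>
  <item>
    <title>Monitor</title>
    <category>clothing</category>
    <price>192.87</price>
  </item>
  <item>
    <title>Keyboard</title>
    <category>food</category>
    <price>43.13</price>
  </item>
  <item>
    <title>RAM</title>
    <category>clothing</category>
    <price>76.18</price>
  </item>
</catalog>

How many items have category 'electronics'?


Scanning <item> elements for <category>electronics</category>:
Count: 0

ANSWER: 0


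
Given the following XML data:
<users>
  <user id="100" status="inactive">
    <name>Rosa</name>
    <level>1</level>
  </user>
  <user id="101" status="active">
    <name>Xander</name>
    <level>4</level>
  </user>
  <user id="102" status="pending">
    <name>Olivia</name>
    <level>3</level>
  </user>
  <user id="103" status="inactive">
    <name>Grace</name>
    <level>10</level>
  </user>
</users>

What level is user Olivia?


Finding user: Olivia
<level>3</level>

ANSWER: 3


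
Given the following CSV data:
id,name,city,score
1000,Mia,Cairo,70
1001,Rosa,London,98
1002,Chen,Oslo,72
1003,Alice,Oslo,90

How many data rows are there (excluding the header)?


Counting rows (excluding header):
Header: id,name,city,score
Data rows: 4

ANSWER: 4


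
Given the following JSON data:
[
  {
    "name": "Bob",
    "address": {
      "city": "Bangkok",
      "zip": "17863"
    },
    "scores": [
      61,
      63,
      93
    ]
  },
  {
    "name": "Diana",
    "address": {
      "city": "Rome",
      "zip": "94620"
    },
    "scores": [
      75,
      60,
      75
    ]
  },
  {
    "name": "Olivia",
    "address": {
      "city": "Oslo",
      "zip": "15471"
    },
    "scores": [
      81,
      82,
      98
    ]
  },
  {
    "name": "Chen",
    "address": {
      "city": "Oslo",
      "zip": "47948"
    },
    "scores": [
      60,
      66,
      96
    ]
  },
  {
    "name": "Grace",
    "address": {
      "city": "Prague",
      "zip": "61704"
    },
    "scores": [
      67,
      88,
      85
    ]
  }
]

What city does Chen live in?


Path: records[3].address.city
Value: Oslo

ANSWER: Oslo


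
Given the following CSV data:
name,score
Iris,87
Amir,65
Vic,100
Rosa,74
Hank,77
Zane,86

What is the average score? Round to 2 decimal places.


Scores: 87, 65, 100, 74, 77, 86
Sum = 489
Count = 6
Average = 489 / 6 = 81.50

ANSWER: 81.50


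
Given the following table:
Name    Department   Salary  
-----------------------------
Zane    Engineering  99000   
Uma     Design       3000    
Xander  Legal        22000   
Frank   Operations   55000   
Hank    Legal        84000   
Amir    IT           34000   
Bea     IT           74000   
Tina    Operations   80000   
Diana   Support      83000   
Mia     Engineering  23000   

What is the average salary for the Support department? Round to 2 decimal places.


Support department members:
  Diana: 83000
Sum = 83000
Count = 1
Average = 83000 / 1 = 83000.00

ANSWER: 83000.00


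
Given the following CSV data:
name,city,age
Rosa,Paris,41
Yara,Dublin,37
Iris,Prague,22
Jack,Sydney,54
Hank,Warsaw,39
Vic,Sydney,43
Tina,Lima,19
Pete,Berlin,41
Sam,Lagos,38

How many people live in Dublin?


Scanning city column for 'Dublin':
  Row 2: Yara -> MATCH
Total matches: 1

ANSWER: 1


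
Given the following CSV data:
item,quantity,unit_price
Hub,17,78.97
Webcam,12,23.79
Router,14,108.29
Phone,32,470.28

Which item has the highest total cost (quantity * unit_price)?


Computing row totals:
  Hub: 1342.49
  Webcam: 285.48
  Router: 1516.06
  Phone: 15048.96
Maximum: Phone (15048.96)

ANSWER: Phone


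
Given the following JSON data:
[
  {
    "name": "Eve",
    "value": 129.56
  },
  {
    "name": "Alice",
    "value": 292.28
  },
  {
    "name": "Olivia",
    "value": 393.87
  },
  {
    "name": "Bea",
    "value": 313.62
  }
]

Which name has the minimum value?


Comparing values:
  Eve: 129.56
  Alice: 292.28
  Olivia: 393.87
  Bea: 313.62
Minimum: Eve (129.56)

ANSWER: Eve


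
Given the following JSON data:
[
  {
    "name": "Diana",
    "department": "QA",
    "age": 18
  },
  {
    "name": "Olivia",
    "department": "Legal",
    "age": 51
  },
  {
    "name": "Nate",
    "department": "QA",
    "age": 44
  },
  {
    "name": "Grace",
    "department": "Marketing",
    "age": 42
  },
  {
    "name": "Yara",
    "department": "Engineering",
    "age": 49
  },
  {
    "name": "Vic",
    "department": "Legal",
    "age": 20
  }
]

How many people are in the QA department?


Scanning records for department = QA
  Record 0: Diana
  Record 2: Nate
Count: 2

ANSWER: 2


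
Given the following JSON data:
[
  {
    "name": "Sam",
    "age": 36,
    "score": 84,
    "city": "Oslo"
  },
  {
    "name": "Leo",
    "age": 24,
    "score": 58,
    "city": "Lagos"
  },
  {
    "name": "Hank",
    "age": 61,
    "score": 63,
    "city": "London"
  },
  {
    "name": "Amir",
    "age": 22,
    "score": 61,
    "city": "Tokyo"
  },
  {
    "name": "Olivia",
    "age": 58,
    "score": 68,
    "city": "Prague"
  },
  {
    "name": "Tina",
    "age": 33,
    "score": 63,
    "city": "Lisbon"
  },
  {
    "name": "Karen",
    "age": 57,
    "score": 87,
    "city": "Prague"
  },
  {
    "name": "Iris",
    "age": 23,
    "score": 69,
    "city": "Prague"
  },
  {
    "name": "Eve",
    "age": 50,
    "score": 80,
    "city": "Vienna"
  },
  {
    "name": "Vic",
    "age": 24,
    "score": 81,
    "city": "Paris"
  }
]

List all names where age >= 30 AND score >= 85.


Checking both conditions:
  Sam (age=36, score=84) -> no
  Leo (age=24, score=58) -> no
  Hank (age=61, score=63) -> no
  Amir (age=22, score=61) -> no
  Olivia (age=58, score=68) -> no
  Tina (age=33, score=63) -> no
  Karen (age=57, score=87) -> YES
  Iris (age=23, score=69) -> no
  Eve (age=50, score=80) -> no
  Vic (age=24, score=81) -> no


ANSWER: Karen


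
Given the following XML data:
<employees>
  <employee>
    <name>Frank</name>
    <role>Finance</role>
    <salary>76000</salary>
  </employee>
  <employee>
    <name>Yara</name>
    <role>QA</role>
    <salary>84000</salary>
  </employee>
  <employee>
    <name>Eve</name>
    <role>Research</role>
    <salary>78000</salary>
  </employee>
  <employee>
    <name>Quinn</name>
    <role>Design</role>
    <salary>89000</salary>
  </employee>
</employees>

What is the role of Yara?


Searching for <employee> with <name>Yara</name>
Found at position 2
<role>QA</role>

ANSWER: QA


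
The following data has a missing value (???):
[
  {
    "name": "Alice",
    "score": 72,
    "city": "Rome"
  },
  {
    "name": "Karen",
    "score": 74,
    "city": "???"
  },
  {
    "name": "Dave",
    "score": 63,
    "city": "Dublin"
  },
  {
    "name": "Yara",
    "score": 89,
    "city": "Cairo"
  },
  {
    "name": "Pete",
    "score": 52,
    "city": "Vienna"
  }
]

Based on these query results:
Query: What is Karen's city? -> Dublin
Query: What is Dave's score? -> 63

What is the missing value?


The missing value is Karen's city
From query: Karen's city = Dublin

ANSWER: Dublin


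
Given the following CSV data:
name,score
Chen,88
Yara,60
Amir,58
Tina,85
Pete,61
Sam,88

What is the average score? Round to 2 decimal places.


Scores: 88, 60, 58, 85, 61, 88
Sum = 440
Count = 6
Average = 440 / 6 = 73.33

ANSWER: 73.33


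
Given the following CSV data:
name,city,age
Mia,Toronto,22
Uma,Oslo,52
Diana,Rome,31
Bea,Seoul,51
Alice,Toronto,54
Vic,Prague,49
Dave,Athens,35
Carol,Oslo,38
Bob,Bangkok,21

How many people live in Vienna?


Scanning city column for 'Vienna':
Total matches: 0

ANSWER: 0


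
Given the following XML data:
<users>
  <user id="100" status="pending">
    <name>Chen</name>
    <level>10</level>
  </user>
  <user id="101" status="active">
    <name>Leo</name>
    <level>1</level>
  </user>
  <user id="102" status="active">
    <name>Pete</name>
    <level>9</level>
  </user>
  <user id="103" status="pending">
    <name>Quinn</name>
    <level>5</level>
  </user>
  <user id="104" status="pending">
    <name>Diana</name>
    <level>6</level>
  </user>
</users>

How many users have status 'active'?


Counting users with status='active':
  Leo (id=101) -> MATCH
  Pete (id=102) -> MATCH
Count: 2

ANSWER: 2


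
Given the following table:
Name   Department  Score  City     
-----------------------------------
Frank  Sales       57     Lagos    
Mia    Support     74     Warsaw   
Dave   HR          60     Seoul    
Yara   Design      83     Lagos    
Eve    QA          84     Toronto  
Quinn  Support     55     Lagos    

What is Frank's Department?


Row 1: Frank
Department = Sales

ANSWER: Sales


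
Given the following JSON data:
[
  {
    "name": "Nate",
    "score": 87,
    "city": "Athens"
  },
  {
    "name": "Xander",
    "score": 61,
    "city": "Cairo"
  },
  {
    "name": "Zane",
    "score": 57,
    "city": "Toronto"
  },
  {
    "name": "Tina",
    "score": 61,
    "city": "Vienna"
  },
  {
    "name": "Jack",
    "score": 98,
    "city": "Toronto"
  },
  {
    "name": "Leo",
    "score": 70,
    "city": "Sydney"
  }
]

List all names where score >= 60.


Filtering records where score >= 60:
  Nate (score=87) -> YES
  Xander (score=61) -> YES
  Zane (score=57) -> no
  Tina (score=61) -> YES
  Jack (score=98) -> YES
  Leo (score=70) -> YES


ANSWER: Nate, Xander, Tina, Jack, Leo


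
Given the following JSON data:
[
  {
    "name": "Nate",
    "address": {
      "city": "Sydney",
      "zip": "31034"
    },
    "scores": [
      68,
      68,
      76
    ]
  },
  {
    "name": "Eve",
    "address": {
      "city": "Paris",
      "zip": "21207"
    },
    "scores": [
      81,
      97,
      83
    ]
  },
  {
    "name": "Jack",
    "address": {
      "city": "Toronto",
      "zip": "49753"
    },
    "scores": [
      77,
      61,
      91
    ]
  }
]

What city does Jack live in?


Path: records[2].address.city
Value: Toronto

ANSWER: Toronto


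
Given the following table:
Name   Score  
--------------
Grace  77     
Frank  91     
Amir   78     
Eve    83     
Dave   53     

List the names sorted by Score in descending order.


Sorting by Score (descending):
  Frank: 91
  Eve: 83
  Amir: 78
  Grace: 77
  Dave: 53


ANSWER: Frank, Eve, Amir, Grace, Dave


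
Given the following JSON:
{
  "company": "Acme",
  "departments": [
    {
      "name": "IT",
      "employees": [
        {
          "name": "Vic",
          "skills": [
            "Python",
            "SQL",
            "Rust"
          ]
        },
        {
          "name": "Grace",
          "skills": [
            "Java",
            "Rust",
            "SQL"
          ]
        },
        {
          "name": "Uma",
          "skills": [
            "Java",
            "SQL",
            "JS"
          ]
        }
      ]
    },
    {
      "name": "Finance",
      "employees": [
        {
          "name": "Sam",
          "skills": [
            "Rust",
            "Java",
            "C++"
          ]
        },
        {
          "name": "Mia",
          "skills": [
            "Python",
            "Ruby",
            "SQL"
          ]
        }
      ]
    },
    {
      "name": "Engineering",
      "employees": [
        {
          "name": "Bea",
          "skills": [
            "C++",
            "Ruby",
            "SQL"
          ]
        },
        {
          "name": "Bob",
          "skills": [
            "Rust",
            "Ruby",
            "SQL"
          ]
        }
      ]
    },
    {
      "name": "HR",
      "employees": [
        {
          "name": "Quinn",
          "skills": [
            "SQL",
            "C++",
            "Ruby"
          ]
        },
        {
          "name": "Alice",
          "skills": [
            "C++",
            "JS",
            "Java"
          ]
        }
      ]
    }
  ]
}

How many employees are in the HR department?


Path: departments[3].employees
Count: 2

ANSWER: 2


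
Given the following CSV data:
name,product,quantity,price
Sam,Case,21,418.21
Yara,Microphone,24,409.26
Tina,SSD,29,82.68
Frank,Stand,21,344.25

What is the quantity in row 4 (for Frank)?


Row 4: Frank
Column 'quantity' = 21

ANSWER: 21


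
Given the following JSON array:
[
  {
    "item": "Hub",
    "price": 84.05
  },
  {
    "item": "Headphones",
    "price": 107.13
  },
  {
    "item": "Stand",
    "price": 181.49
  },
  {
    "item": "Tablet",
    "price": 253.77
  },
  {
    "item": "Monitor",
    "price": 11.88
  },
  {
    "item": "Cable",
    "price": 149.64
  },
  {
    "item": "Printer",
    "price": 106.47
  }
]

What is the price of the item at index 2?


Array index 2 -> Stand
price = 181.49

ANSWER: 181.49


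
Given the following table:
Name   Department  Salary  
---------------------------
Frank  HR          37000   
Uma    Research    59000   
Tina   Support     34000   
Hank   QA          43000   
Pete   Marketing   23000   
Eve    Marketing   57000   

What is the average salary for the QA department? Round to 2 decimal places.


QA department members:
  Hank: 43000
Sum = 43000
Count = 1
Average = 43000 / 1 = 43000.00

ANSWER: 43000.00


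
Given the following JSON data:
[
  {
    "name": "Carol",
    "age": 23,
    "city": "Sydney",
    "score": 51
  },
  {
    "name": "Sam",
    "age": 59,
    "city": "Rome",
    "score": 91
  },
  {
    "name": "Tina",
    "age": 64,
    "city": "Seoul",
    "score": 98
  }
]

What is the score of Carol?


Looking up record where name = Carol
Record index: 0
Field 'score' = 51

ANSWER: 51


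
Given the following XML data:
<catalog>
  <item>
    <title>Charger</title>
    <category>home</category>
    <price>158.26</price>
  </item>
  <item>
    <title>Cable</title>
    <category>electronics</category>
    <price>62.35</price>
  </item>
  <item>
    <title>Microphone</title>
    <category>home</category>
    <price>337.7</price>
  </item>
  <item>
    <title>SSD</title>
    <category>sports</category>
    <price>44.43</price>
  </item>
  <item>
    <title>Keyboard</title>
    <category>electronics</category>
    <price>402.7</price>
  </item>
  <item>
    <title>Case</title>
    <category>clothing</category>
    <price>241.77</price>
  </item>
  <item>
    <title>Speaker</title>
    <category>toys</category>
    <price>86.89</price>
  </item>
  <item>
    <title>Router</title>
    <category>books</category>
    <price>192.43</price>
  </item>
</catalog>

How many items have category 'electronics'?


Scanning <item> elements for <category>electronics</category>:
  Item 2: Cable -> MATCH
  Item 5: Keyboard -> MATCH
Count: 2

ANSWER: 2


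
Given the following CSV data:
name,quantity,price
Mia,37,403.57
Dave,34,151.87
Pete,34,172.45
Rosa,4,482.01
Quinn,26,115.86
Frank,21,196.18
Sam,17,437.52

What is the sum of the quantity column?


Values in 'quantity' column:
  Row 1: 37
  Row 2: 34
  Row 3: 34
  Row 4: 4
  Row 5: 26
  Row 6: 21
  Row 7: 17
Sum = 37 + 34 + 34 + 4 + 26 + 21 + 17 = 173

ANSWER: 173


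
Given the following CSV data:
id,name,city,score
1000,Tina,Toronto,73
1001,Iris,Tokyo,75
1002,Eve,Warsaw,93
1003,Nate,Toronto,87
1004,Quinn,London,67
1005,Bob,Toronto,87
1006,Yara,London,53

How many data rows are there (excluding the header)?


Counting rows (excluding header):
Header: id,name,city,score
Data rows: 7

ANSWER: 7


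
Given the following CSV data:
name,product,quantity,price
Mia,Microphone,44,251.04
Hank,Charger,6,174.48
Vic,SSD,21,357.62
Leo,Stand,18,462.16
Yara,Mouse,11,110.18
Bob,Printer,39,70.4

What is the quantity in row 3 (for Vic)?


Row 3: Vic
Column 'quantity' = 21

ANSWER: 21


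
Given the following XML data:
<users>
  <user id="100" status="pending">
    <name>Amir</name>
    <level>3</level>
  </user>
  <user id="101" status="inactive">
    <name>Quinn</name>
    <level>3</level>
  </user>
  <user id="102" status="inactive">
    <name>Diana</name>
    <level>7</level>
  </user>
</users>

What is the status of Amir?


Finding user with name = Amir
user id="100" status="pending"

ANSWER: pending


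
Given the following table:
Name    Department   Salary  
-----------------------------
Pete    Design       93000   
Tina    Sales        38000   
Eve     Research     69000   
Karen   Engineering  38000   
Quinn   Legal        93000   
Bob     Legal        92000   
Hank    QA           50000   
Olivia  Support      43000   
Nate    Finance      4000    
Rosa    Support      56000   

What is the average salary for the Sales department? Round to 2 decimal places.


Sales department members:
  Tina: 38000
Sum = 38000
Count = 1
Average = 38000 / 1 = 38000.00

ANSWER: 38000.00


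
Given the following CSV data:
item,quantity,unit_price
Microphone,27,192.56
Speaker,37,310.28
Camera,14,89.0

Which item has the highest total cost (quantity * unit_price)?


Computing row totals:
  Microphone: 5199.12
  Speaker: 11480.36
  Camera: 1246.0
Maximum: Speaker (11480.36)

ANSWER: Speaker


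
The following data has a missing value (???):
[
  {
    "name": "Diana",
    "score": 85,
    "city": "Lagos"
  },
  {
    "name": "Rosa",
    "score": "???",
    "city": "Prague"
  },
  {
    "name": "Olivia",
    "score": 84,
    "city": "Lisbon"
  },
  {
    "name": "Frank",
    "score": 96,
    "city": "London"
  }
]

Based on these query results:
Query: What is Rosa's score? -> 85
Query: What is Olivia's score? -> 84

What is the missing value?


The missing value is Rosa's score
From query: Rosa's score = 85

ANSWER: 85


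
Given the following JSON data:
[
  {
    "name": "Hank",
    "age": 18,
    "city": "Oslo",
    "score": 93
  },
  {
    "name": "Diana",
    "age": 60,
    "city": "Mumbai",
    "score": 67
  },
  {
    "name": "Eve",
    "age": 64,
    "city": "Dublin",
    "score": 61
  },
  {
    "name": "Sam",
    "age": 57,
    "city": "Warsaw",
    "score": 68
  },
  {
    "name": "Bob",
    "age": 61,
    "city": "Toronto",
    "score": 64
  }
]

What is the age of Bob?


Looking up record where name = Bob
Record index: 4
Field 'age' = 61

ANSWER: 61


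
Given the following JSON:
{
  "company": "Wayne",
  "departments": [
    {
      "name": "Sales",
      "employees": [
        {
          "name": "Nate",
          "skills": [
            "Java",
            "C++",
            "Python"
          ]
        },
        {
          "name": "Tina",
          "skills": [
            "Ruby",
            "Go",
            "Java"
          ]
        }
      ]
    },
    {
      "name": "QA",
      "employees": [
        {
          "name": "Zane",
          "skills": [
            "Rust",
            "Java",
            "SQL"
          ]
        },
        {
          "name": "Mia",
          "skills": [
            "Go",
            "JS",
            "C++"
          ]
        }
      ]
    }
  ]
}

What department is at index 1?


Path: departments[1].name
Value: QA

ANSWER: QA


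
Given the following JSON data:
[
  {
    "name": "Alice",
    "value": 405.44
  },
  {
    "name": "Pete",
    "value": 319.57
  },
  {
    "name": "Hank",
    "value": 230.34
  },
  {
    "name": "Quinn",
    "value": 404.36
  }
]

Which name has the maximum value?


Comparing values:
  Alice: 405.44
  Pete: 319.57
  Hank: 230.34
  Quinn: 404.36
Maximum: Alice (405.44)

ANSWER: Alice


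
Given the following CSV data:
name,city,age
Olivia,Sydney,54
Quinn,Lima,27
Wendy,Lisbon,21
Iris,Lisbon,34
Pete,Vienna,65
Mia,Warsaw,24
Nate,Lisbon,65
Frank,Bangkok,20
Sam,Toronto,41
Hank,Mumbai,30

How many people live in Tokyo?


Scanning city column for 'Tokyo':
Total matches: 0

ANSWER: 0


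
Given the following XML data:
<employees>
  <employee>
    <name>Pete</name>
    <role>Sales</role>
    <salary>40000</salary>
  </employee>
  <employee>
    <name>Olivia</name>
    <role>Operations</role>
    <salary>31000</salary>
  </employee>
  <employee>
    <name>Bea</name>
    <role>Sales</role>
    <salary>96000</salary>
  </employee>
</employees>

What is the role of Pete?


Searching for <employee> with <name>Pete</name>
Found at position 1
<role>Sales</role>

ANSWER: Sales


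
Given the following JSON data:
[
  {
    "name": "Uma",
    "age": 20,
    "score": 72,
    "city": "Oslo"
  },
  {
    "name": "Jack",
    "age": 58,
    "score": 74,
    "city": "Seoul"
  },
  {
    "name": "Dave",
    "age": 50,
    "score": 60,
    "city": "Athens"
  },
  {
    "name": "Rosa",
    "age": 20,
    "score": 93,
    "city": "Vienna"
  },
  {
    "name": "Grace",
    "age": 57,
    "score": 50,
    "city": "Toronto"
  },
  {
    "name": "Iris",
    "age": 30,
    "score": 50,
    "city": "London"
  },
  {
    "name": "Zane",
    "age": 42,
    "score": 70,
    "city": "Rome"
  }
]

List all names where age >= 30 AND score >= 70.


Checking both conditions:
  Uma (age=20, score=72) -> no
  Jack (age=58, score=74) -> YES
  Dave (age=50, score=60) -> no
  Rosa (age=20, score=93) -> no
  Grace (age=57, score=50) -> no
  Iris (age=30, score=50) -> no
  Zane (age=42, score=70) -> YES


ANSWER: Jack, Zane


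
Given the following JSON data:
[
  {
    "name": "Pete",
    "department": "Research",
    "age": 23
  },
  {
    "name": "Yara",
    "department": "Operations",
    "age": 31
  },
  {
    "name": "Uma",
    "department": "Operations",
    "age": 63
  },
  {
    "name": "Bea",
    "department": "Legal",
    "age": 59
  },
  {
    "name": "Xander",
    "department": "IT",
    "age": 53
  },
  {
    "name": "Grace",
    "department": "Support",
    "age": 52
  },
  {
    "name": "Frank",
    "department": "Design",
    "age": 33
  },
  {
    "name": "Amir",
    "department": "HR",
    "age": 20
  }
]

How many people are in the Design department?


Scanning records for department = Design
  Record 6: Frank
Count: 1

ANSWER: 1


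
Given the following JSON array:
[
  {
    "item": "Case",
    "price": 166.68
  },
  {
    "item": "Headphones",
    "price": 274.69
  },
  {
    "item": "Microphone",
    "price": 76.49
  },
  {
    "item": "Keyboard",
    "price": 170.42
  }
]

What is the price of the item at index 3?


Array index 3 -> Keyboard
price = 170.42

ANSWER: 170.42


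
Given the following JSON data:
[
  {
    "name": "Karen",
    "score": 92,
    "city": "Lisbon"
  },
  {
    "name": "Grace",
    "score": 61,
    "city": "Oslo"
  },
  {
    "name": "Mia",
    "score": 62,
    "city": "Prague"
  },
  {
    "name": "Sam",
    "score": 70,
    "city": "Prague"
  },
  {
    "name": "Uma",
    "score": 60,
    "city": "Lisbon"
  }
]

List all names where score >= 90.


Filtering records where score >= 90:
  Karen (score=92) -> YES
  Grace (score=61) -> no
  Mia (score=62) -> no
  Sam (score=70) -> no
  Uma (score=60) -> no


ANSWER: Karen


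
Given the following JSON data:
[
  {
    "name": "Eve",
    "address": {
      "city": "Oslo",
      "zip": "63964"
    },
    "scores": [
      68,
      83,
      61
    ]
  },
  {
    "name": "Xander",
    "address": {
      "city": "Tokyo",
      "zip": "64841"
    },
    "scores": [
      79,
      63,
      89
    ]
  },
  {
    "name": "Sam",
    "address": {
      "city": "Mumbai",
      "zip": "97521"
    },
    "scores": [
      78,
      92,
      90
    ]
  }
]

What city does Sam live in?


Path: records[2].address.city
Value: Mumbai

ANSWER: Mumbai


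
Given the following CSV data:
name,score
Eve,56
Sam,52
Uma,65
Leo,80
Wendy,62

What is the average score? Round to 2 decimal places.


Scores: 56, 52, 65, 80, 62
Sum = 315
Count = 5
Average = 315 / 5 = 63.00

ANSWER: 63.00


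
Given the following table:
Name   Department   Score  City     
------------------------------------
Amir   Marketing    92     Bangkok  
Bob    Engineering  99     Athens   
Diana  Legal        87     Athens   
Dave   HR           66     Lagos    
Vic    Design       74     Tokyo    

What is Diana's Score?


Row 3: Diana
Score = 87

ANSWER: 87


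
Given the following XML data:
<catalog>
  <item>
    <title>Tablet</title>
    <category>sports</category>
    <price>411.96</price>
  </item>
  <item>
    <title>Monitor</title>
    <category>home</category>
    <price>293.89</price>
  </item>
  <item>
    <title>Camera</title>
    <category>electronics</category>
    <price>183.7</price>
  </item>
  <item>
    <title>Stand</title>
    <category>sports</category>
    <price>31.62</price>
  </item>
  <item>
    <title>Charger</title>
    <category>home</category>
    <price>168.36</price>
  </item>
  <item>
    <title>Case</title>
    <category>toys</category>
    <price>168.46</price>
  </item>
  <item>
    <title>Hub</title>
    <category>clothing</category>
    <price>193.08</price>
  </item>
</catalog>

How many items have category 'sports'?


Scanning <item> elements for <category>sports</category>:
  Item 1: Tablet -> MATCH
  Item 4: Stand -> MATCH
Count: 2

ANSWER: 2


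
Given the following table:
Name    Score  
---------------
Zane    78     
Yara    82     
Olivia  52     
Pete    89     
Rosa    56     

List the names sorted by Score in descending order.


Sorting by Score (descending):
  Pete: 89
  Yara: 82
  Zane: 78
  Rosa: 56
  Olivia: 52


ANSWER: Pete, Yara, Zane, Rosa, Olivia


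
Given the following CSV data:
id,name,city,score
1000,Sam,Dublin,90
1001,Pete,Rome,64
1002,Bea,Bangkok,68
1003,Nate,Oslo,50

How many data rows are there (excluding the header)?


Counting rows (excluding header):
Header: id,name,city,score
Data rows: 4

ANSWER: 4


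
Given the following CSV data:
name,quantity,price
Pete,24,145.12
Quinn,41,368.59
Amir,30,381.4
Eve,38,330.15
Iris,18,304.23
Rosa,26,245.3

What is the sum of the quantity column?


Values in 'quantity' column:
  Row 1: 24
  Row 2: 41
  Row 3: 30
  Row 4: 38
  Row 5: 18
  Row 6: 26
Sum = 24 + 41 + 30 + 38 + 18 + 26 = 177

ANSWER: 177
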